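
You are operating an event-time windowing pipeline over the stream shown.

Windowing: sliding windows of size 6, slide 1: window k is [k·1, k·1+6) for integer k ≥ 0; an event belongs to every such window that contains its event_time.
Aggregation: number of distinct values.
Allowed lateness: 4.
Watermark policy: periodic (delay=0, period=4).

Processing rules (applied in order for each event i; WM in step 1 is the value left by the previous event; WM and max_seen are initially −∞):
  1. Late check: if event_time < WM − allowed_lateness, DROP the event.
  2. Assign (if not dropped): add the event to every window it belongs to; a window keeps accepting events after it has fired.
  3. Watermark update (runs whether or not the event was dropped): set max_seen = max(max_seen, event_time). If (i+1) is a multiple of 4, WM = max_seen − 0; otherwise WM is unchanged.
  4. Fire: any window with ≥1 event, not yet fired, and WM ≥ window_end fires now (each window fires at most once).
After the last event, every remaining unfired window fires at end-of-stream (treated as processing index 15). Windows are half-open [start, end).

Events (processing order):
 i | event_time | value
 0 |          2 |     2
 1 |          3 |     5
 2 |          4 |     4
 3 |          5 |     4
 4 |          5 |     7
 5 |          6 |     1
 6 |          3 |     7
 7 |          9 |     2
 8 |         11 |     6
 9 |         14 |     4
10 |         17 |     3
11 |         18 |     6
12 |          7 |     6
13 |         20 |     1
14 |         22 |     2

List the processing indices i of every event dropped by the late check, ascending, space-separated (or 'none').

12

i=0 t=2 v=2: → [2,8),[1,7),[0,6); WM=−∞
i=1 t=3 v=5: → [3,9),[2,8),[1,7),[0,6); WM=−∞
i=2 t=4 v=4: → [4,10),[3,9),[2,8),[1,7),[0,6); WM=−∞
i=3 t=5 v=4: → [5,11),[4,10),[3,9),[2,8),[1,7),[0,6); WM=5
i=4 t=5 v=7: → [5,11),[4,10),[3,9),[2,8),[1,7),[0,6); WM=5
i=5 t=6 v=1: → [6,12),[5,11),[4,10),[3,9),[2,8),[1,7); WM=5
i=6 t=3 v=7: → [3,9),[2,8),[1,7),[0,6); WM=5
i=7 t=9 v=2: → [9,15),[8,14),[7,13),[6,12),[5,11),[4,10); WM=9; [0,6) fires=4 [1,7) fires=5 [2,8) fires=5 [3,9) fires=4
i=8 t=11 v=6: → [11,17),[10,16),[9,15),[8,14),[7,13),[6,12); WM=9
i=9 t=14 v=4: → [14,20),[13,19),[12,18),[11,17),[10,16),[9,15); WM=9
i=10 t=17 v=3: → [17,23),[16,22),[15,21),[14,20),[13,19),[12,18); WM=9
i=11 t=18 v=6: → [18,24),[17,23),[16,22),[15,21),[14,20),[13,19); WM=18; [4,10) fires=4 [5,11) fires=4 [6,12) fires=3 [7,13) fires=2 [8,14) fires=2 [9,15) fires=3 [10,16) fires=2 [11,17) fires=2 [12,18) fires=2
i=12 t=7 v=6: DROP (t<18-4); WM=18
i=13 t=20 v=1: → [20,26),[19,25),[18,24),[17,23),[16,22),[15,21); WM=18
i=14 t=22 v=2: → [22,28),[21,27),[20,26),[19,25),[18,24),[17,23); WM=18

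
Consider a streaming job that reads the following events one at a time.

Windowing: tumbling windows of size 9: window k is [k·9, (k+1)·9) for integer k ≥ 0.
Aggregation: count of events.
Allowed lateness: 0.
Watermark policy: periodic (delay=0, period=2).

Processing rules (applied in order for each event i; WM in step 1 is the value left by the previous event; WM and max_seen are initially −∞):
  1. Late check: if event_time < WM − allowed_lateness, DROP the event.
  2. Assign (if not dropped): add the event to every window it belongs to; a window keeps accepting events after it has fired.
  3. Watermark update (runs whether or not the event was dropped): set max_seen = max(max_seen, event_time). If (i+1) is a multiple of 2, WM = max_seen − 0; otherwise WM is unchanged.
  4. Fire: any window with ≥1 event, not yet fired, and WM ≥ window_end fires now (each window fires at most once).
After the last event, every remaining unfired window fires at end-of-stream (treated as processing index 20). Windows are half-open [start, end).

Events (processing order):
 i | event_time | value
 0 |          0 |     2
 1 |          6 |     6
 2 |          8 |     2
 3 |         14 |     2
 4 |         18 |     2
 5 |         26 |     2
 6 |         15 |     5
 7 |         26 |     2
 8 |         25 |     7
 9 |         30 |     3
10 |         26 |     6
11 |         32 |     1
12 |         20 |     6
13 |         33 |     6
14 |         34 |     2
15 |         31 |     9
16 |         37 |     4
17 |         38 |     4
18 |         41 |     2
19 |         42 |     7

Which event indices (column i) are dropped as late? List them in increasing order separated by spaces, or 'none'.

i=0 t=0 v=2: → [0,9); WM=−∞
i=1 t=6 v=6: → [0,9); WM=6
i=2 t=8 v=2: → [0,9); WM=6
i=3 t=14 v=2: → [9,18); WM=14; [0,9) fires=3
i=4 t=18 v=2: → [18,27); WM=14
i=5 t=26 v=2: → [18,27); WM=26; [9,18) fires=1
i=6 t=15 v=5: DROP (t<26-0); WM=26
i=7 t=26 v=2: → [18,27); WM=26
i=8 t=25 v=7: DROP (t<26-0); WM=26
i=9 t=30 v=3: → [27,36); WM=30; [18,27) fires=3
i=10 t=26 v=6: DROP (t<30-0); WM=30
i=11 t=32 v=1: → [27,36); WM=32
i=12 t=20 v=6: DROP (t<32-0); WM=32
i=13 t=33 v=6: → [27,36); WM=33
i=14 t=34 v=2: → [27,36); WM=33
i=15 t=31 v=9: DROP (t<33-0); WM=34
i=16 t=37 v=4: → [36,45); WM=34
i=17 t=38 v=4: → [36,45); WM=38; [27,36) fires=4
i=18 t=41 v=2: → [36,45); WM=38
i=19 t=42 v=7: → [36,45); WM=42

6 8 10 12 15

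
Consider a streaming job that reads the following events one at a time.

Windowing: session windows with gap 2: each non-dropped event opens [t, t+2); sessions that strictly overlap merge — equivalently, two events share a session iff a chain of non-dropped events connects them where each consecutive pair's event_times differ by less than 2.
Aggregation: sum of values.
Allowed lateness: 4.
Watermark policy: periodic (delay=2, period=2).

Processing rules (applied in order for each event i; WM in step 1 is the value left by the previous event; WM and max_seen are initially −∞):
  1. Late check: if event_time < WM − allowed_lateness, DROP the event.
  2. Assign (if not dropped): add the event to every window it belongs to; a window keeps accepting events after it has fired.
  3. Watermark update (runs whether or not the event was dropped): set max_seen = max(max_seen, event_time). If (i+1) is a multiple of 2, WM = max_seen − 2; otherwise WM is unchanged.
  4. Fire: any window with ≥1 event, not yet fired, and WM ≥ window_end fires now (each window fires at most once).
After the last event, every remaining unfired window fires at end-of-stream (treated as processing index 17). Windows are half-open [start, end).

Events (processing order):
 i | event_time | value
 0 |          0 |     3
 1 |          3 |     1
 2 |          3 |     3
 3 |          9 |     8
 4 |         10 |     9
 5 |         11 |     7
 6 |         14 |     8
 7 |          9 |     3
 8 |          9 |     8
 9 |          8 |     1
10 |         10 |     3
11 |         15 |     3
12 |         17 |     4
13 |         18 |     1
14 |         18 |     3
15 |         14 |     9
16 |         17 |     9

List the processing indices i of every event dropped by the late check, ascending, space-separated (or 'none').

none

i=0 t=0 v=3: → [0,2); WM=−∞
i=1 t=3 v=1: → [3,5); WM=1
i=2 t=3 v=3: → [3,5); WM=1
i=3 t=9 v=8: → [9,11); WM=7
i=4 t=10 v=9: → [9,12); WM=7
i=5 t=11 v=7: → [9,13); WM=9
i=6 t=14 v=8: → [14,16); WM=9
i=7 t=9 v=3: → [9,13); WM=12
i=8 t=9 v=8: → [9,13); WM=12
i=9 t=8 v=1: → [8,13); WM=12
i=10 t=10 v=3: → [8,13); WM=12
i=11 t=15 v=3: → [14,17); WM=13
i=12 t=17 v=4: → [17,19); WM=13
i=13 t=18 v=1: → [17,20); WM=16
i=14 t=18 v=3: → [17,20); WM=16
i=15 t=14 v=9: → [14,17); WM=16
i=16 t=17 v=9: → [17,20); WM=16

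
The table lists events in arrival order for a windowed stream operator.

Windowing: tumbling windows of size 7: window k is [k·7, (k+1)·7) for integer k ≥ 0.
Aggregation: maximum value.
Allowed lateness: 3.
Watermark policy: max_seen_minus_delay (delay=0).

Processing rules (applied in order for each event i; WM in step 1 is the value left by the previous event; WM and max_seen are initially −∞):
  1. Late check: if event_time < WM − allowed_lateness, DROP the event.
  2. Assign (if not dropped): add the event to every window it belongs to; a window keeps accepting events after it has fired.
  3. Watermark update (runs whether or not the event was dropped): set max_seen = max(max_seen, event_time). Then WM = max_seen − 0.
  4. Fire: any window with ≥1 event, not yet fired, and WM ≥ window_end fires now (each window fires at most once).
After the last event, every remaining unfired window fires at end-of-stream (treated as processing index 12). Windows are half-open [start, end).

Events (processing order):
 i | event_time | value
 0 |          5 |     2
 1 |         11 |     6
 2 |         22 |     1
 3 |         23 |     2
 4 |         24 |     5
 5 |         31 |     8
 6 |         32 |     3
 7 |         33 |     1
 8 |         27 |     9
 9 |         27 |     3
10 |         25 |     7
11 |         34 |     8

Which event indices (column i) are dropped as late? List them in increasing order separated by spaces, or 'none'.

i=0 t=5 v=2: → [0,7); WM=5
i=1 t=11 v=6: → [7,14); WM=11; [0,7) fires=2
i=2 t=22 v=1: → [21,28); WM=22; [7,14) fires=6
i=3 t=23 v=2: → [21,28); WM=23
i=4 t=24 v=5: → [21,28); WM=24
i=5 t=31 v=8: → [28,35); WM=31; [21,28) fires=5
i=6 t=32 v=3: → [28,35); WM=32
i=7 t=33 v=1: → [28,35); WM=33
i=8 t=27 v=9: DROP (t<33-3); WM=33
i=9 t=27 v=3: DROP (t<33-3); WM=33
i=10 t=25 v=7: DROP (t<33-3); WM=33
i=11 t=34 v=8: → [28,35); WM=34

8 9 10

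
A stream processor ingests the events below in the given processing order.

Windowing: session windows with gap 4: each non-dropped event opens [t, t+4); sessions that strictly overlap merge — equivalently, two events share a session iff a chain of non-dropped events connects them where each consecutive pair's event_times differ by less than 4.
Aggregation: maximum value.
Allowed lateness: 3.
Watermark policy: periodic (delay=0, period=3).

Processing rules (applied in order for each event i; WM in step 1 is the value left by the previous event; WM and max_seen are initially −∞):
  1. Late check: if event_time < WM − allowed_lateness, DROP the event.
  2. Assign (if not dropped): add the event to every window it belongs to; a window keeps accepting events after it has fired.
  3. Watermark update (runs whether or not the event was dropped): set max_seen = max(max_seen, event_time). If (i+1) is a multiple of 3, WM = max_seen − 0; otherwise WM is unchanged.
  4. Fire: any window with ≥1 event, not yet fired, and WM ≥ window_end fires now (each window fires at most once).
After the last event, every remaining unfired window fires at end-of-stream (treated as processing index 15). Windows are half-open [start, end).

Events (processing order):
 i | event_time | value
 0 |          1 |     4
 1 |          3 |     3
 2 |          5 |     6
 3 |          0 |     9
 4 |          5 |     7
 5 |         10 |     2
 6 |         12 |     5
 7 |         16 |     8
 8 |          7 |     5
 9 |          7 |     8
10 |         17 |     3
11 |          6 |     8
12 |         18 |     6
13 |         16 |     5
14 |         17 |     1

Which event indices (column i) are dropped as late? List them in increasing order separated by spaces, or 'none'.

i=0 t=1 v=4: → [1,5); WM=−∞
i=1 t=3 v=3: → [1,7); WM=−∞
i=2 t=5 v=6: → [1,9); WM=5
i=3 t=0 v=9: DROP (t<5-3); WM=5
i=4 t=5 v=7: → [1,9); WM=5
i=5 t=10 v=2: → [10,14); WM=10
i=6 t=12 v=5: → [10,16); WM=10
i=7 t=16 v=8: → [16,20); WM=10
i=8 t=7 v=5: → [1,16); WM=16
i=9 t=7 v=8: DROP (t<16-3); WM=16
i=10 t=17 v=3: → [16,21); WM=16
i=11 t=6 v=8: DROP (t<16-3); WM=17
i=12 t=18 v=6: → [16,22); WM=17
i=13 t=16 v=5: → [16,22); WM=17
i=14 t=17 v=1: → [16,22); WM=18

3 9 11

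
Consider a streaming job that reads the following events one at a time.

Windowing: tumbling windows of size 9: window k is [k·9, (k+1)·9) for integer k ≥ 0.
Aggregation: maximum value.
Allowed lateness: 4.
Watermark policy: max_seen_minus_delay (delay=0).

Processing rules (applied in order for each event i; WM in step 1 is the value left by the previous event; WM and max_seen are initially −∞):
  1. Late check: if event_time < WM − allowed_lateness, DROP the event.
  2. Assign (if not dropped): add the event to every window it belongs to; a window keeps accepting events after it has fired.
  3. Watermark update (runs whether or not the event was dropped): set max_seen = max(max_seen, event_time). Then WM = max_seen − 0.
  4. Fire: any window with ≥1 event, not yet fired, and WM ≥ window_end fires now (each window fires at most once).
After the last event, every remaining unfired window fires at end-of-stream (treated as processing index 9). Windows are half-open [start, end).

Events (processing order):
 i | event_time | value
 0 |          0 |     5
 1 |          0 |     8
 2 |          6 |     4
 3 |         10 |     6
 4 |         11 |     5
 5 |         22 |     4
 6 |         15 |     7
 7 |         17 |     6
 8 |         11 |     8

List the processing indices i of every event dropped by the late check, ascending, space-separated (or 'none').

i=0 t=0 v=5: → [0,9); WM=0
i=1 t=0 v=8: → [0,9); WM=0
i=2 t=6 v=4: → [0,9); WM=6
i=3 t=10 v=6: → [9,18); WM=10; [0,9) fires=8
i=4 t=11 v=5: → [9,18); WM=11
i=5 t=22 v=4: → [18,27); WM=22; [9,18) fires=6
i=6 t=15 v=7: DROP (t<22-4); WM=22
i=7 t=17 v=6: DROP (t<22-4); WM=22
i=8 t=11 v=8: DROP (t<22-4); WM=22

6 7 8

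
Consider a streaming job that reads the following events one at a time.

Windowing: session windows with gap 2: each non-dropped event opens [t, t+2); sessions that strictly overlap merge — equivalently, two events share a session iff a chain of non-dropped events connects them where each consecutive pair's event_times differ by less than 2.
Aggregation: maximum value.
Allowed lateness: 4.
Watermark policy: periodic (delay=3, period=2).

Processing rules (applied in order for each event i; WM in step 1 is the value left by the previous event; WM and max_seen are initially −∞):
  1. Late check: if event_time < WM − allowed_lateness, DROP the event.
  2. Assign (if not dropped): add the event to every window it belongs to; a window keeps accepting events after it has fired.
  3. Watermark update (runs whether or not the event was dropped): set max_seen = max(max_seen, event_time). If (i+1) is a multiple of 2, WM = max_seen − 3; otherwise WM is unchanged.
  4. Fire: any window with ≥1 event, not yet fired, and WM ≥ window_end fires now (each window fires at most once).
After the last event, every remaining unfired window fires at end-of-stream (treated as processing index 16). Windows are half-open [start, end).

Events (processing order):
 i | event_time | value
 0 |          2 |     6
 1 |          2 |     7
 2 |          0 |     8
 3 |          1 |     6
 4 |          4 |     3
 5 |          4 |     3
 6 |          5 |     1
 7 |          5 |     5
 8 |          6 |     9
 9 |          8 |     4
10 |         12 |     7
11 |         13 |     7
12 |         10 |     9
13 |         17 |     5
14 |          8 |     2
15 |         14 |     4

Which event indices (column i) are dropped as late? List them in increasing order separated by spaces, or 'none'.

14

i=0 t=2 v=6: → [2,4); WM=−∞
i=1 t=2 v=7: → [2,4); WM=-1
i=2 t=0 v=8: → [0,2); WM=-1
i=3 t=1 v=6: → [0,4); WM=-1
i=4 t=4 v=3: → [4,6); WM=-1
i=5 t=4 v=3: → [4,6); WM=1
i=6 t=5 v=1: → [4,7); WM=1
i=7 t=5 v=5: → [4,7); WM=2
i=8 t=6 v=9: → [4,8); WM=2
i=9 t=8 v=4: → [8,10); WM=5
i=10 t=12 v=7: → [12,14); WM=5
i=11 t=13 v=7: → [12,15); WM=10
i=12 t=10 v=9: → [10,12); WM=10
i=13 t=17 v=5: → [17,19); WM=14
i=14 t=8 v=2: DROP (t<14-4); WM=14
i=15 t=14 v=4: → [12,16); WM=14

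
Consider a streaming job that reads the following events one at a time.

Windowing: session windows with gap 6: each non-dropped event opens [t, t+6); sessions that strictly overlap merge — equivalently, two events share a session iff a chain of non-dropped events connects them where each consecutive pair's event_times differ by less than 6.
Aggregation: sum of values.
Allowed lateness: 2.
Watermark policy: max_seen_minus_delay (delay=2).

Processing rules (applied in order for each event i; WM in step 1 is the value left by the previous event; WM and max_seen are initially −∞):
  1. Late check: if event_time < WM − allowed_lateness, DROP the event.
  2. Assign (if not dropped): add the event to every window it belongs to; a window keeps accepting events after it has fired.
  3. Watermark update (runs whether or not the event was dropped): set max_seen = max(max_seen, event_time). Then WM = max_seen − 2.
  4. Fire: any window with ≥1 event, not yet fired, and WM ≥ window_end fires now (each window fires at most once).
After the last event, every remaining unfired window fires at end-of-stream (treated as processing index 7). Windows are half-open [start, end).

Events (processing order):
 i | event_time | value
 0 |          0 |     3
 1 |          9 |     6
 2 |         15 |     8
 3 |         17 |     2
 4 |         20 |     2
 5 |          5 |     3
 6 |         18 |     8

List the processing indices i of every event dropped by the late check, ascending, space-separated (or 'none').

i=0 t=0 v=3: → [0,6); WM=-2
i=1 t=9 v=6: → [9,15); WM=7
i=2 t=15 v=8: → [15,21); WM=13
i=3 t=17 v=2: → [15,23); WM=15
i=4 t=20 v=2: → [15,26); WM=18
i=5 t=5 v=3: DROP (t<18-2); WM=18
i=6 t=18 v=8: → [15,26); WM=18

5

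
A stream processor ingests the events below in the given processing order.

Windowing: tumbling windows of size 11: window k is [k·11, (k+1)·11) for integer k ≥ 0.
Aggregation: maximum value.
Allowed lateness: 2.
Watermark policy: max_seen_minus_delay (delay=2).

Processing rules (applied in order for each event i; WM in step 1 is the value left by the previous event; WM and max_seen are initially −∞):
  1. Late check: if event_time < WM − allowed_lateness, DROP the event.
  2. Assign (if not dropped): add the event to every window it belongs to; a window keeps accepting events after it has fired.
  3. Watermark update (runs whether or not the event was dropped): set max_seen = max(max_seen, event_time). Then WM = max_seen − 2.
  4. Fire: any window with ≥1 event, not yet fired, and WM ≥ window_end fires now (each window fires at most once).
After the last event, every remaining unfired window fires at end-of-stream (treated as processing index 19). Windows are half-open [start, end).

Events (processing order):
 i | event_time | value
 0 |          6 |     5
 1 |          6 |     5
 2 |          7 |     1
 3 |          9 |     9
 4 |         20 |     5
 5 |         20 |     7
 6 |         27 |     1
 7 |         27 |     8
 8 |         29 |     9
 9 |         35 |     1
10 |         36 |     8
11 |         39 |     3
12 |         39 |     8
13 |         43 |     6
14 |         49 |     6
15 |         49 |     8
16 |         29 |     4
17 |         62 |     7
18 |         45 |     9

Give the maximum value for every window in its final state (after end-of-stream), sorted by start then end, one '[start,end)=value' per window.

[0,11)=9 [11,22)=7 [22,33)=9 [33,44)=8 [44,55)=8 [55,66)=7

i=0 t=6 v=5: → [0,11); WM=4
i=1 t=6 v=5: → [0,11); WM=4
i=2 t=7 v=1: → [0,11); WM=5
i=3 t=9 v=9: → [0,11); WM=7
i=4 t=20 v=5: → [11,22); WM=18; [0,11) fires=9
i=5 t=20 v=7: → [11,22); WM=18
i=6 t=27 v=1: → [22,33); WM=25; [11,22) fires=7
i=7 t=27 v=8: → [22,33); WM=25
i=8 t=29 v=9: → [22,33); WM=27
i=9 t=35 v=1: → [33,44); WM=33; [22,33) fires=9
i=10 t=36 v=8: → [33,44); WM=34
i=11 t=39 v=3: → [33,44); WM=37
i=12 t=39 v=8: → [33,44); WM=37
i=13 t=43 v=6: → [33,44); WM=41
i=14 t=49 v=6: → [44,55); WM=47; [33,44) fires=8
i=15 t=49 v=8: → [44,55); WM=47
i=16 t=29 v=4: DROP (t<47-2); WM=47
i=17 t=62 v=7: → [55,66); WM=60; [44,55) fires=8
i=18 t=45 v=9: DROP (t<60-2); WM=60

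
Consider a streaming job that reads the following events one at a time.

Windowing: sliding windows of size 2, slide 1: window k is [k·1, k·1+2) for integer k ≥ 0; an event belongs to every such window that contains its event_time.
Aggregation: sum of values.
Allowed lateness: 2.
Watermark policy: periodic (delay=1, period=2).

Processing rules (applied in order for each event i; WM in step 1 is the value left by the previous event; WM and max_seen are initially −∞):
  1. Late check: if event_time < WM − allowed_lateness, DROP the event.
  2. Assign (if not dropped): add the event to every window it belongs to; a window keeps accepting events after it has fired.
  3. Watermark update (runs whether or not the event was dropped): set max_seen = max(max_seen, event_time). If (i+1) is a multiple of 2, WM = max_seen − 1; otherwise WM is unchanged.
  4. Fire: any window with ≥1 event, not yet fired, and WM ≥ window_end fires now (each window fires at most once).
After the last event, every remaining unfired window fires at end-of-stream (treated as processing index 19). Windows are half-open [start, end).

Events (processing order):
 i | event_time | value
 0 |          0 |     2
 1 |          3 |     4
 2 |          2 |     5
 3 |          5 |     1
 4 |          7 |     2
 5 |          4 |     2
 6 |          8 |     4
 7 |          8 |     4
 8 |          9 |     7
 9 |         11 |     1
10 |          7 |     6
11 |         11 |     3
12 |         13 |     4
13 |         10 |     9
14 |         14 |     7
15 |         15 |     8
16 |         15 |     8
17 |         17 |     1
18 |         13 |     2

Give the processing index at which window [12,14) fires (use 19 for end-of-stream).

15

i=0 t=0 v=2: → [0,2); WM=−∞
i=1 t=3 v=4: → [3,5),[2,4); WM=2; [0,2) fires=2
i=2 t=2 v=5: → [2,4),[1,3); WM=2
i=3 t=5 v=1: → [5,7),[4,6); WM=4; [1,3) fires=5 [2,4) fires=9
i=4 t=7 v=2: → [7,9),[6,8); WM=4
i=5 t=4 v=2: → [4,6),[3,5); WM=6; [3,5) fires=6 [4,6) fires=3
i=6 t=8 v=4: → [8,10),[7,9); WM=6
i=7 t=8 v=4: → [8,10),[7,9); WM=7; [5,7) fires=1
i=8 t=9 v=7: → [9,11),[8,10); WM=7
i=9 t=11 v=1: → [11,13),[10,12); WM=10; [6,8) fires=2 [7,9) fires=10 [8,10) fires=15
i=10 t=7 v=6: DROP (t<10-2); WM=10
i=11 t=11 v=3: → [11,13),[10,12); WM=10
i=12 t=13 v=4: → [13,15),[12,14); WM=10
i=13 t=10 v=9: → [10,12),[9,11); WM=12; [9,11) fires=16 [10,12) fires=13
i=14 t=14 v=7: → [14,16),[13,15); WM=12
i=15 t=15 v=8: → [15,17),[14,16); WM=14; [11,13) fires=4 [12,14) fires=4
i=16 t=15 v=8: → [15,17),[14,16); WM=14
i=17 t=17 v=1: → [17,19),[16,18); WM=16; [13,15) fires=11 [14,16) fires=23
i=18 t=13 v=2: DROP (t<16-2); WM=16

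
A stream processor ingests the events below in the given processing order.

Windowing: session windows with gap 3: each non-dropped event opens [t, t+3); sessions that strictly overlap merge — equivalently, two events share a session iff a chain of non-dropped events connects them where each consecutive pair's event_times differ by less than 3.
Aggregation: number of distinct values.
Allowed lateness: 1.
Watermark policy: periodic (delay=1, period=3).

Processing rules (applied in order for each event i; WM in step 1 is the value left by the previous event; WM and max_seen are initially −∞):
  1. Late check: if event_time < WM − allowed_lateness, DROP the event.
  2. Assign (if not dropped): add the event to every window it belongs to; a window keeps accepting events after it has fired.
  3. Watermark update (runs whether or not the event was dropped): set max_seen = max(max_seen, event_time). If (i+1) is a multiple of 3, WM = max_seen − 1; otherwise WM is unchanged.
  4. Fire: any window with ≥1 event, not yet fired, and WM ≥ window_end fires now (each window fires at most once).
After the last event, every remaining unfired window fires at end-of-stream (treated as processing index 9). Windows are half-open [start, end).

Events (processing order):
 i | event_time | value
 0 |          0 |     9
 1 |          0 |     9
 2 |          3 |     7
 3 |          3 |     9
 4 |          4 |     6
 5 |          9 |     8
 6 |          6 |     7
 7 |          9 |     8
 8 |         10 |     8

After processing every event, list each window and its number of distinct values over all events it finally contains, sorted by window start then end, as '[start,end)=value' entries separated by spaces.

[0,3)=1 [3,7)=3 [9,13)=1

i=0 t=0 v=9: → [0,3); WM=−∞
i=1 t=0 v=9: → [0,3); WM=−∞
i=2 t=3 v=7: → [3,6); WM=2
i=3 t=3 v=9: → [3,6); WM=2
i=4 t=4 v=6: → [3,7); WM=2
i=5 t=9 v=8: → [9,12); WM=8
i=6 t=6 v=7: DROP (t<8-1); WM=8
i=7 t=9 v=8: → [9,12); WM=8
i=8 t=10 v=8: → [9,13); WM=9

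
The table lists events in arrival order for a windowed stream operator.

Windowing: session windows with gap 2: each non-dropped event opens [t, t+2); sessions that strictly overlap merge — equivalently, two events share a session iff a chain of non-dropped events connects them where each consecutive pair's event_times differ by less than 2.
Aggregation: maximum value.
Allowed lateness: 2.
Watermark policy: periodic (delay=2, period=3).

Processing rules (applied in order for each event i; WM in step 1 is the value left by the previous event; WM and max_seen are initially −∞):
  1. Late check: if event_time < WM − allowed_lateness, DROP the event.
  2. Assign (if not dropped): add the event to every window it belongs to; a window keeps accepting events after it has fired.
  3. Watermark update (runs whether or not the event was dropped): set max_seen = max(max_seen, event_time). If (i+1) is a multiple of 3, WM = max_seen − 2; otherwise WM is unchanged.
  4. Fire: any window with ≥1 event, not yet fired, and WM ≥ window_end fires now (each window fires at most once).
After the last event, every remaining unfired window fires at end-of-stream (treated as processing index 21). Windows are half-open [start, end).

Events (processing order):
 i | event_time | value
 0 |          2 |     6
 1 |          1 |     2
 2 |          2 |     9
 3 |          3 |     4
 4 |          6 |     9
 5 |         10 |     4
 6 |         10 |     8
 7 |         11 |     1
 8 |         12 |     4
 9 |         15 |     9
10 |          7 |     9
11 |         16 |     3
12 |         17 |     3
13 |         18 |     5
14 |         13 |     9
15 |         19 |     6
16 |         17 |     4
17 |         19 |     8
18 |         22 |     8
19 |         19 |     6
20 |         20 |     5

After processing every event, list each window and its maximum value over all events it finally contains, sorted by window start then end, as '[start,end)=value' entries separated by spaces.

[1,5)=9 [6,8)=9 [10,15)=9 [15,22)=9 [22,24)=8

i=0 t=2 v=6: → [2,4); WM=−∞
i=1 t=1 v=2: → [1,4); WM=−∞
i=2 t=2 v=9: → [1,4); WM=0
i=3 t=3 v=4: → [1,5); WM=0
i=4 t=6 v=9: → [6,8); WM=0
i=5 t=10 v=4: → [10,12); WM=8
i=6 t=10 v=8: → [10,12); WM=8
i=7 t=11 v=1: → [10,13); WM=8
i=8 t=12 v=4: → [10,14); WM=10
i=9 t=15 v=9: → [15,17); WM=10
i=10 t=7 v=9: DROP (t<10-2); WM=10
i=11 t=16 v=3: → [15,18); WM=14
i=12 t=17 v=3: → [15,19); WM=14
i=13 t=18 v=5: → [15,20); WM=14
i=14 t=13 v=9: → [10,15); WM=16
i=15 t=19 v=6: → [15,21); WM=16
i=16 t=17 v=4: → [15,21); WM=16
i=17 t=19 v=8: → [15,21); WM=17
i=18 t=22 v=8: → [22,24); WM=17
i=19 t=19 v=6: → [15,21); WM=17
i=20 t=20 v=5: → [15,22); WM=20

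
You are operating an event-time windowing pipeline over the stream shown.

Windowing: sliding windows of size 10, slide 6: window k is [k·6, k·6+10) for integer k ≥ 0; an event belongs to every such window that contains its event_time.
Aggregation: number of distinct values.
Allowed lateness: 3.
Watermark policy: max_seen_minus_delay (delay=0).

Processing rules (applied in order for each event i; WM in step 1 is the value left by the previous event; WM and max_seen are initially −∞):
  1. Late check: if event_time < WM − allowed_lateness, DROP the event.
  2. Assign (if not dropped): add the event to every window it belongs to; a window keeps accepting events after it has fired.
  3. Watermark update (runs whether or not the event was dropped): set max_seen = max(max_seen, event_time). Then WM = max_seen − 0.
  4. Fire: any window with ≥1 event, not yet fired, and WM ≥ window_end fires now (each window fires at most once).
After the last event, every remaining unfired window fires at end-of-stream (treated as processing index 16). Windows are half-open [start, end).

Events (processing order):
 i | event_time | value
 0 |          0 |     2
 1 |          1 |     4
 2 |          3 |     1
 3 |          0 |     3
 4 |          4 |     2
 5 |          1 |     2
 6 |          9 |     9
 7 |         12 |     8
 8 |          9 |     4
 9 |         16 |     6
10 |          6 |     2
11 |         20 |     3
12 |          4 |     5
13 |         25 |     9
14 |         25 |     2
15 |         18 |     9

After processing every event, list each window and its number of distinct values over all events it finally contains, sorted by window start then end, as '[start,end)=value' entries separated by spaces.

i=0 t=0 v=2: → [0,10); WM=0
i=1 t=1 v=4: → [0,10); WM=1
i=2 t=3 v=1: → [0,10); WM=3
i=3 t=0 v=3: → [0,10); WM=3
i=4 t=4 v=2: → [0,10); WM=4
i=5 t=1 v=2: → [0,10); WM=4
i=6 t=9 v=9: → [6,16),[0,10); WM=9
i=7 t=12 v=8: → [12,22),[6,16); WM=12; [0,10) fires=5
i=8 t=9 v=4: → [6,16),[0,10); WM=12
i=9 t=16 v=6: → [12,22); WM=16; [6,16) fires=3
i=10 t=6 v=2: DROP (t<16-3); WM=16
i=11 t=20 v=3: → [18,28),[12,22); WM=20
i=12 t=4 v=5: DROP (t<20-3); WM=20
i=13 t=25 v=9: → [24,34),[18,28); WM=25; [12,22) fires=3
i=14 t=25 v=2: → [24,34),[18,28); WM=25
i=15 t=18 v=9: DROP (t<25-3); WM=25

[0,10)=5 [6,16)=3 [12,22)=3 [18,28)=3 [24,34)=2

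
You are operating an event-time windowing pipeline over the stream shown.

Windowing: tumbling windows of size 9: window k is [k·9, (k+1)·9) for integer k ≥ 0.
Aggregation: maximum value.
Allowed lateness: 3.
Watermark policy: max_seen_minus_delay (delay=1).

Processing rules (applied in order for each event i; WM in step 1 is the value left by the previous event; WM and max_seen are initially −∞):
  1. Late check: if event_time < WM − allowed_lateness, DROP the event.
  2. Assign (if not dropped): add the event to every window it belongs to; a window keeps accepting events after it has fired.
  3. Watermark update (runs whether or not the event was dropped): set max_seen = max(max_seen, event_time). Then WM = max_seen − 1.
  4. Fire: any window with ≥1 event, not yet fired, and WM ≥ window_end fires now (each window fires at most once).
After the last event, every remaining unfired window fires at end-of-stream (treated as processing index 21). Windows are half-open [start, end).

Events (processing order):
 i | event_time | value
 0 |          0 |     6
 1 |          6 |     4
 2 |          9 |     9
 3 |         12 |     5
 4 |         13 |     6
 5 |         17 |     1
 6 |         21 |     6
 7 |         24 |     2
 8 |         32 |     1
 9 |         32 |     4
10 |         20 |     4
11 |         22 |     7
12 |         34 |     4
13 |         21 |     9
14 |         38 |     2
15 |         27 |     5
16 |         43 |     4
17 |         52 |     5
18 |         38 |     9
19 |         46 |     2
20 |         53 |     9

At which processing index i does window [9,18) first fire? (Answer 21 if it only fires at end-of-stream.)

6

i=0 t=0 v=6: → [0,9); WM=-1
i=1 t=6 v=4: → [0,9); WM=5
i=2 t=9 v=9: → [9,18); WM=8
i=3 t=12 v=5: → [9,18); WM=11; [0,9) fires=6
i=4 t=13 v=6: → [9,18); WM=12
i=5 t=17 v=1: → [9,18); WM=16
i=6 t=21 v=6: → [18,27); WM=20; [9,18) fires=9
i=7 t=24 v=2: → [18,27); WM=23
i=8 t=32 v=1: → [27,36); WM=31; [18,27) fires=6
i=9 t=32 v=4: → [27,36); WM=31
i=10 t=20 v=4: DROP (t<31-3); WM=31
i=11 t=22 v=7: DROP (t<31-3); WM=31
i=12 t=34 v=4: → [27,36); WM=33
i=13 t=21 v=9: DROP (t<33-3); WM=33
i=14 t=38 v=2: → [36,45); WM=37; [27,36) fires=4
i=15 t=27 v=5: DROP (t<37-3); WM=37
i=16 t=43 v=4: → [36,45); WM=42
i=17 t=52 v=5: → [45,54); WM=51; [36,45) fires=4
i=18 t=38 v=9: DROP (t<51-3); WM=51
i=19 t=46 v=2: DROP (t<51-3); WM=51
i=20 t=53 v=9: → [45,54); WM=52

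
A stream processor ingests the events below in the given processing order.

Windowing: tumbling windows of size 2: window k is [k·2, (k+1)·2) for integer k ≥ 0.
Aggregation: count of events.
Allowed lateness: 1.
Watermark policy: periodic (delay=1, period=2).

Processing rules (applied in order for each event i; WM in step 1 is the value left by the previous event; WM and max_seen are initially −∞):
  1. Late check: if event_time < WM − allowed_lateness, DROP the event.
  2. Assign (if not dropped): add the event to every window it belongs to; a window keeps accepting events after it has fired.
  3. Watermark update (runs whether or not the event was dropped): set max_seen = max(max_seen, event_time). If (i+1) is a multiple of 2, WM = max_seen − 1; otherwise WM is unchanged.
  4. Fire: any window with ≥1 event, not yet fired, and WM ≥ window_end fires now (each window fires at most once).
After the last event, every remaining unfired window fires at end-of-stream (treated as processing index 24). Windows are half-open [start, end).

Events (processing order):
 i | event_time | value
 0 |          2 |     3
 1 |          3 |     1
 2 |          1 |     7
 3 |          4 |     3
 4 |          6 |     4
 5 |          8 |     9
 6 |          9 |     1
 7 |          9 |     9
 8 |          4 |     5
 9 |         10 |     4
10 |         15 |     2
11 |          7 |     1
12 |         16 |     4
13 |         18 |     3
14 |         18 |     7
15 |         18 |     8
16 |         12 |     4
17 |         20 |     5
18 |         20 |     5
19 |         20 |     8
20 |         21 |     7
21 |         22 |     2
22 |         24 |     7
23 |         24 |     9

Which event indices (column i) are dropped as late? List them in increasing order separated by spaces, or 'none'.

8 11 16

i=0 t=2 v=3: → [2,4); WM=−∞
i=1 t=3 v=1: → [2,4); WM=2
i=2 t=1 v=7: → [0,2); WM=2; [0,2) fires=1
i=3 t=4 v=3: → [4,6); WM=3
i=4 t=6 v=4: → [6,8); WM=3
i=5 t=8 v=9: → [8,10); WM=7; [2,4) fires=2 [4,6) fires=1
i=6 t=9 v=1: → [8,10); WM=7
i=7 t=9 v=9: → [8,10); WM=8; [6,8) fires=1
i=8 t=4 v=5: DROP (t<8-1); WM=8
i=9 t=10 v=4: → [10,12); WM=9
i=10 t=15 v=2: → [14,16); WM=9
i=11 t=7 v=1: DROP (t<9-1); WM=14; [8,10) fires=3 [10,12) fires=1
i=12 t=16 v=4: → [16,18); WM=14
i=13 t=18 v=3: → [18,20); WM=17; [14,16) fires=1
i=14 t=18 v=7: → [18,20); WM=17
i=15 t=18 v=8: → [18,20); WM=17
i=16 t=12 v=4: DROP (t<17-1); WM=17
i=17 t=20 v=5: → [20,22); WM=19; [16,18) fires=1
i=18 t=20 v=5: → [20,22); WM=19
i=19 t=20 v=8: → [20,22); WM=19
i=20 t=21 v=7: → [20,22); WM=19
i=21 t=22 v=2: → [22,24); WM=21; [18,20) fires=3
i=22 t=24 v=7: → [24,26); WM=21
i=23 t=24 v=9: → [24,26); WM=23; [20,22) fires=4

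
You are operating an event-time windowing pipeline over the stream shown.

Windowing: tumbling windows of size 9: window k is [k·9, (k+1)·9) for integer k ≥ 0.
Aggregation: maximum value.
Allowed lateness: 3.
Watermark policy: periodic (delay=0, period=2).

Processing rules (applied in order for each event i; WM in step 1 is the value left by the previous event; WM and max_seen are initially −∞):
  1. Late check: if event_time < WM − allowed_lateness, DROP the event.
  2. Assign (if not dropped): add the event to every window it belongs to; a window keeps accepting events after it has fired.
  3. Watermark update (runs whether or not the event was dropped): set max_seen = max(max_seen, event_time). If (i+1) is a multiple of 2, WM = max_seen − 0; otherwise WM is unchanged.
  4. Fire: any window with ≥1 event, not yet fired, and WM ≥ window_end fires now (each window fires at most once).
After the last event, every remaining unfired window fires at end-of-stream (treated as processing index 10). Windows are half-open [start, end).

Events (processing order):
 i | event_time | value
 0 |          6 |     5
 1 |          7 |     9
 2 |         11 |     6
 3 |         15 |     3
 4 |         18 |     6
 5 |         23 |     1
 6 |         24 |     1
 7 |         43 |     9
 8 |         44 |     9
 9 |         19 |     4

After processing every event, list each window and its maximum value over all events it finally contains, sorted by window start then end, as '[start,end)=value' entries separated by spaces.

i=0 t=6 v=5: → [0,9); WM=−∞
i=1 t=7 v=9: → [0,9); WM=7
i=2 t=11 v=6: → [9,18); WM=7
i=3 t=15 v=3: → [9,18); WM=15; [0,9) fires=9
i=4 t=18 v=6: → [18,27); WM=15
i=5 t=23 v=1: → [18,27); WM=23; [9,18) fires=6
i=6 t=24 v=1: → [18,27); WM=23
i=7 t=43 v=9: → [36,45); WM=43; [18,27) fires=6
i=8 t=44 v=9: → [36,45); WM=43
i=9 t=19 v=4: DROP (t<43-3); WM=44

[0,9)=9 [9,18)=6 [18,27)=6 [36,45)=9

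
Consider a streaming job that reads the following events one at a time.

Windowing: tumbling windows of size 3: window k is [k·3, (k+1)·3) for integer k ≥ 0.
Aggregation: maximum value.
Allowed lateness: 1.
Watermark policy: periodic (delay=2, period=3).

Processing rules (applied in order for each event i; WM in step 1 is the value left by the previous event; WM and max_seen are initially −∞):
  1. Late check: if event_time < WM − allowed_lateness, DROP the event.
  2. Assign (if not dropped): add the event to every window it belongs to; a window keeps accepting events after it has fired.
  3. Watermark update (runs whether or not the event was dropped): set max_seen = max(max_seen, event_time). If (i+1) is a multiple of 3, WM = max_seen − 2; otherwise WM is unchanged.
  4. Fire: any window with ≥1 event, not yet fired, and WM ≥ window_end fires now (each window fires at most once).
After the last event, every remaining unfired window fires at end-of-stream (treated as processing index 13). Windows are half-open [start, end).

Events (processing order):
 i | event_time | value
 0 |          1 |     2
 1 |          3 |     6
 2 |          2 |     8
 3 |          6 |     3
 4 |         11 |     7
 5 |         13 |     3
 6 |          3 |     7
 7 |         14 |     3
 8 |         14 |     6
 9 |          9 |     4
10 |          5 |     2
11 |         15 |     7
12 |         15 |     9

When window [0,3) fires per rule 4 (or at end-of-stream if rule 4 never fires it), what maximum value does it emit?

i=0 t=1 v=2: → [0,3); WM=−∞
i=1 t=3 v=6: → [3,6); WM=−∞
i=2 t=2 v=8: → [0,3); WM=1
i=3 t=6 v=3: → [6,9); WM=1
i=4 t=11 v=7: → [9,12); WM=1
i=5 t=13 v=3: → [12,15); WM=11; [0,3) fires=8 [3,6) fires=6 [6,9) fires=3
i=6 t=3 v=7: DROP (t<11-1); WM=11
i=7 t=14 v=3: → [12,15); WM=11
i=8 t=14 v=6: → [12,15); WM=12; [9,12) fires=7
i=9 t=9 v=4: DROP (t<12-1); WM=12
i=10 t=5 v=2: DROP (t<12-1); WM=12
i=11 t=15 v=7: → [15,18); WM=13
i=12 t=15 v=9: → [15,18); WM=13

8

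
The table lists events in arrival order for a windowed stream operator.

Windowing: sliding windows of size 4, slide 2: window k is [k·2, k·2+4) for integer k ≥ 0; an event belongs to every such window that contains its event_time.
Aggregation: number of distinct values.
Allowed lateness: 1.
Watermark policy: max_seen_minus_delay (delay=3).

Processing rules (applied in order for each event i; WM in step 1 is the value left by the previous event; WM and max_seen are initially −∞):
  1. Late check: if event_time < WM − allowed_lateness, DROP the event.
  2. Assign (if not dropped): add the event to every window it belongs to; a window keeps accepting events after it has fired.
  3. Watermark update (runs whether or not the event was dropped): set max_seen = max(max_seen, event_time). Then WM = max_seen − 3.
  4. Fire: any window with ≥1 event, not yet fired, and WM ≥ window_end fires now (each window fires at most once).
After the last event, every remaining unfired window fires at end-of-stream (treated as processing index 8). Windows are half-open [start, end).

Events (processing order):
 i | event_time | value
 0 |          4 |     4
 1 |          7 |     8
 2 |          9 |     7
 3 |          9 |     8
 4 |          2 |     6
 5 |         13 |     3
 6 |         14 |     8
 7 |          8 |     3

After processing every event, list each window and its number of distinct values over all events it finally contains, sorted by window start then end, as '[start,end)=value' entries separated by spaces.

i=0 t=4 v=4: → [4,8),[2,6); WM=1
i=1 t=7 v=8: → [6,10),[4,8); WM=4
i=2 t=9 v=7: → [8,12),[6,10); WM=6; [2,6) fires=1
i=3 t=9 v=8: → [8,12),[6,10); WM=6
i=4 t=2 v=6: DROP (t<6-1); WM=6
i=5 t=13 v=3: → [12,16),[10,14); WM=10; [4,8) fires=2 [6,10) fires=2
i=6 t=14 v=8: → [14,18),[12,16); WM=11
i=7 t=8 v=3: DROP (t<11-1); WM=11

[2,6)=1 [4,8)=2 [6,10)=2 [8,12)=2 [10,14)=1 [12,16)=2 [14,18)=1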